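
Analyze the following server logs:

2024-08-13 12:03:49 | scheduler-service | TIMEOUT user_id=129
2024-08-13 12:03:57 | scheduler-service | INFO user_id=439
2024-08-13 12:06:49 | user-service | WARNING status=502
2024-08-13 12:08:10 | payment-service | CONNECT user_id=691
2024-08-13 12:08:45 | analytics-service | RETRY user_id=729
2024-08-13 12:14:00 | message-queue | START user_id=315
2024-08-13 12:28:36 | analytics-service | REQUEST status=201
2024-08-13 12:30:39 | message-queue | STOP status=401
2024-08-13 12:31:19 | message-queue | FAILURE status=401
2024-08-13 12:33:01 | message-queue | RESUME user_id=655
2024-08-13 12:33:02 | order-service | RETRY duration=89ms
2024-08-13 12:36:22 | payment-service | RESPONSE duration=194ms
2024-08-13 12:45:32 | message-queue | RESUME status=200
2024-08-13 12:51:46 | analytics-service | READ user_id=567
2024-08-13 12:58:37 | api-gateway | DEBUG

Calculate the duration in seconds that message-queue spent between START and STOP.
999

To calculate state duration:

1. Find START event for message-queue: 2024-08-13 12:14:00
2. Find STOP event for message-queue: 2024-08-13 12:30:39
3. Calculate duration: 2024-08-13 12:30:39 - 2024-08-13 12:14:00 = 999 seconds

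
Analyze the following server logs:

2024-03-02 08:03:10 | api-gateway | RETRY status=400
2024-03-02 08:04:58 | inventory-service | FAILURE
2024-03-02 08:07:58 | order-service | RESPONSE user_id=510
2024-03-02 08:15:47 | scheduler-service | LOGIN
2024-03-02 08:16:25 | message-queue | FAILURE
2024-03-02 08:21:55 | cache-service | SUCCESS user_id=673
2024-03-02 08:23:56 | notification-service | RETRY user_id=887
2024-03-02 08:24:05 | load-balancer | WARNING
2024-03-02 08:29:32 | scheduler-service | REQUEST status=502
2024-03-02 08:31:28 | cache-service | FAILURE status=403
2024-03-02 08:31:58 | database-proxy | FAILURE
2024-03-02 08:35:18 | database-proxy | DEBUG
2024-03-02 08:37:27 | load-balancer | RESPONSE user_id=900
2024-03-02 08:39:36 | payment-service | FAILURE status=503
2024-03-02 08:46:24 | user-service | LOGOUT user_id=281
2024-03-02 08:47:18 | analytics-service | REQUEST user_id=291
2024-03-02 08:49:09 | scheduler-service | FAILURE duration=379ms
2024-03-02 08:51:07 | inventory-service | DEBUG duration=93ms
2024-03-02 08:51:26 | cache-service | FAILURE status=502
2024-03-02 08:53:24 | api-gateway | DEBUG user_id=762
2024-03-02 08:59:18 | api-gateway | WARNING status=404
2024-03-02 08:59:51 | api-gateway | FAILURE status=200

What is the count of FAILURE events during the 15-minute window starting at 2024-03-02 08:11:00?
1

To count events in the time window:

1. Window boundaries: 2024-03-02 08:11:00 to 2024-03-02 08:26:00
2. Filter for FAILURE events within this window
3. Count matching events: 1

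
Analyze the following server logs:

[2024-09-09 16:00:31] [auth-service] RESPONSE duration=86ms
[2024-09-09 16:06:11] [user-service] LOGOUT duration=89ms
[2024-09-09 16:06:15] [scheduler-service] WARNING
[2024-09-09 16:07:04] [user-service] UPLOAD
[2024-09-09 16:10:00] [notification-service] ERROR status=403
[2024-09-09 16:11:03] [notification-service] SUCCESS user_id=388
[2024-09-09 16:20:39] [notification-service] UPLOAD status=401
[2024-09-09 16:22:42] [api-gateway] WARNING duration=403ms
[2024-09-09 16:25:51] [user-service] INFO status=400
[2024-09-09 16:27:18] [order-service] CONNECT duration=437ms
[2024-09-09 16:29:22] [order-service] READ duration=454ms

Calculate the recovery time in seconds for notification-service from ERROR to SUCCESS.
63

To calculate recovery time:

1. Find ERROR event for notification-service: 2024-09-09 16:10:00
2. Find next SUCCESS event for notification-service: 2024-09-09 16:11:03
3. Recovery time: 2024-09-09 16:11:03 - 2024-09-09 16:10:00 = 63 seconds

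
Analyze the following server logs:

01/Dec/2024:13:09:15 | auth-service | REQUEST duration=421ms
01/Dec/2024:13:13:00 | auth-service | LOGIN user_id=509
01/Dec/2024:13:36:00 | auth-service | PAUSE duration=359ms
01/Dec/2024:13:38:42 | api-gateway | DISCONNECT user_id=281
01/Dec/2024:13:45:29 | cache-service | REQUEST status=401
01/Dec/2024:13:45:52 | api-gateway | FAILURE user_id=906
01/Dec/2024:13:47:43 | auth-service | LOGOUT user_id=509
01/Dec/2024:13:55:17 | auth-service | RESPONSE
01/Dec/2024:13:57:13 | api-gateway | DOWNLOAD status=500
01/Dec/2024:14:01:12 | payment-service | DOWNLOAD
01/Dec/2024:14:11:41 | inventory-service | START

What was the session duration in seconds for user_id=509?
2083

To calculate session duration:

1. Find LOGIN event for user_id=509: 01/Dec/2024:13:13:00
2. Find LOGOUT event for user_id=509: 01/Dec/2024:13:47:43
3. Session duration: 01/Dec/2024:13:47:43 - 01/Dec/2024:13:13:00 = 2083 seconds (34 minutes)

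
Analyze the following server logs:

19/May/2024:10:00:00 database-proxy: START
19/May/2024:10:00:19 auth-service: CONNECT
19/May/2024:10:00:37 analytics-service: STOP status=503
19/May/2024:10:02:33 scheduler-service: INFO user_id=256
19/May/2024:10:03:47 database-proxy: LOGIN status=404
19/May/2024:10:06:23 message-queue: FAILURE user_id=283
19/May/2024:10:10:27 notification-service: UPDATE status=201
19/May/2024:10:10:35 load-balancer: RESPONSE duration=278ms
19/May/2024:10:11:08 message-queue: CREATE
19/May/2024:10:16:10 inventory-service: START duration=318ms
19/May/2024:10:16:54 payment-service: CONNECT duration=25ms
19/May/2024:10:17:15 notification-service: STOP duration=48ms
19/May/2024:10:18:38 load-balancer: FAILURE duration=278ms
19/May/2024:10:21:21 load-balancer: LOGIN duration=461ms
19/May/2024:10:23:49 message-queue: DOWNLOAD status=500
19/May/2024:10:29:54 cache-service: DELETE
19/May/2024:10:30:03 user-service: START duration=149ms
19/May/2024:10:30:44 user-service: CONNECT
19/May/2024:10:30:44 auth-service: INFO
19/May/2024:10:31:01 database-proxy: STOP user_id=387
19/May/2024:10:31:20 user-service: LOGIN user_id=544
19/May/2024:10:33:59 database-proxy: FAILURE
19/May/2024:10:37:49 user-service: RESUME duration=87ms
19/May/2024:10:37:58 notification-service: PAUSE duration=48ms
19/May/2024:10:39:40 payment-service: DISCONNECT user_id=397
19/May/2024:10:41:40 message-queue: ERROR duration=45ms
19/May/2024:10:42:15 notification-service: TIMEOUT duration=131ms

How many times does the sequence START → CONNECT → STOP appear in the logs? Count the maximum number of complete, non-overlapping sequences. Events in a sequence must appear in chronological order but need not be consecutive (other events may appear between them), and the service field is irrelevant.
3

To count sequences:

1. Look for pattern: START → CONNECT → STOP
2. Greedily scan the log in chronological order, matching each sequence element in turn (ignoring service)
3. Each time the full pattern completes, increment the count and restart matching from the next event
4. Complete non-overlapping sequences found: 3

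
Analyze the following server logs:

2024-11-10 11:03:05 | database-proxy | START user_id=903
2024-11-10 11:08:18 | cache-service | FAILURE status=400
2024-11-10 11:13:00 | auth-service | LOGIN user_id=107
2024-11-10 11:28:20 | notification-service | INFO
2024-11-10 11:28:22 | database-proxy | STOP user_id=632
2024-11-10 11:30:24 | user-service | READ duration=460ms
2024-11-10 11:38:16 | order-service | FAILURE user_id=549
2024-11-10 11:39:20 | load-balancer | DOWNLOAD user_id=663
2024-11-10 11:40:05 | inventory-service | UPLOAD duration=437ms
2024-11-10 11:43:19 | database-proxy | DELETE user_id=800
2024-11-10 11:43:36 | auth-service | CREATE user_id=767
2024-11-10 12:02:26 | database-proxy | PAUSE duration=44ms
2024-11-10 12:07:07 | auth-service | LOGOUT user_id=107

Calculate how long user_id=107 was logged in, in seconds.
3247

To calculate session duration:

1. Find LOGIN event for user_id=107: 2024-11-10 11:13:00
2. Find LOGOUT event for user_id=107: 2024-11-10 12:07:07
3. Session duration: 2024-11-10 12:07:07 - 2024-11-10 11:13:00 = 3247 seconds (54 minutes)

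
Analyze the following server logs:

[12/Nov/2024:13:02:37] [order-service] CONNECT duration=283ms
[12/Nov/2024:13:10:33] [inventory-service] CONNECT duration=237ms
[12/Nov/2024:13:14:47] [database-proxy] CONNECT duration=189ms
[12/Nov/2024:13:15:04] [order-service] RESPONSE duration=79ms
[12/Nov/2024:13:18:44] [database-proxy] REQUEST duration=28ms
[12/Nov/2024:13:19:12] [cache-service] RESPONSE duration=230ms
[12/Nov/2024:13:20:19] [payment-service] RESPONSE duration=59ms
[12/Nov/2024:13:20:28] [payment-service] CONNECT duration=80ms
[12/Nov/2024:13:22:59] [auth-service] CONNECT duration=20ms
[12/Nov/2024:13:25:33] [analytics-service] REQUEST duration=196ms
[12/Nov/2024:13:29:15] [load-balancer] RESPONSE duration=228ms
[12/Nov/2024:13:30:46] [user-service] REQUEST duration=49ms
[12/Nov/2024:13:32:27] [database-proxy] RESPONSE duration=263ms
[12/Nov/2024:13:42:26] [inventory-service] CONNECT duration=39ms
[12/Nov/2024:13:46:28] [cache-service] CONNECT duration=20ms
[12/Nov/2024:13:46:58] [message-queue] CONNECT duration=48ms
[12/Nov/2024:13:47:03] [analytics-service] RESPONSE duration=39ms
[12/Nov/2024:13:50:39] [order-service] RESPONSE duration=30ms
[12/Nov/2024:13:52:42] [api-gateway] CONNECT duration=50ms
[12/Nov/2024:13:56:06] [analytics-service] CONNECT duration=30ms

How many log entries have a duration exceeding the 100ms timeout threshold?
7

To count timeouts:

1. Threshold: 100ms
2. Extract duration from each log entry
3. Count entries where duration > 100
4. Timeout count: 7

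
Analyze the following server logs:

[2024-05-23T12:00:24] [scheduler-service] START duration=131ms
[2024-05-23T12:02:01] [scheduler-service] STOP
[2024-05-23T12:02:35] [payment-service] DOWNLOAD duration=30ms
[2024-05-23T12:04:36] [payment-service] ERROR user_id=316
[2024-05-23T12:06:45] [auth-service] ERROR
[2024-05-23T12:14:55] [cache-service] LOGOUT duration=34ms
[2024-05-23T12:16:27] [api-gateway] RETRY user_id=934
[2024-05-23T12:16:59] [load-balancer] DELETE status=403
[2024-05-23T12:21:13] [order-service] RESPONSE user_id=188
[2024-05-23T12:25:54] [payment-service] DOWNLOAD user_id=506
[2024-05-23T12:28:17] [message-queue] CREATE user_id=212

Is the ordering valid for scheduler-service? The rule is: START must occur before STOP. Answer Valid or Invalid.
Valid

To validate ordering:

1. Required order: START → STOP
2. Rule: START must occur before STOP
3. Check actual order of events for scheduler-service
4. Result: Valid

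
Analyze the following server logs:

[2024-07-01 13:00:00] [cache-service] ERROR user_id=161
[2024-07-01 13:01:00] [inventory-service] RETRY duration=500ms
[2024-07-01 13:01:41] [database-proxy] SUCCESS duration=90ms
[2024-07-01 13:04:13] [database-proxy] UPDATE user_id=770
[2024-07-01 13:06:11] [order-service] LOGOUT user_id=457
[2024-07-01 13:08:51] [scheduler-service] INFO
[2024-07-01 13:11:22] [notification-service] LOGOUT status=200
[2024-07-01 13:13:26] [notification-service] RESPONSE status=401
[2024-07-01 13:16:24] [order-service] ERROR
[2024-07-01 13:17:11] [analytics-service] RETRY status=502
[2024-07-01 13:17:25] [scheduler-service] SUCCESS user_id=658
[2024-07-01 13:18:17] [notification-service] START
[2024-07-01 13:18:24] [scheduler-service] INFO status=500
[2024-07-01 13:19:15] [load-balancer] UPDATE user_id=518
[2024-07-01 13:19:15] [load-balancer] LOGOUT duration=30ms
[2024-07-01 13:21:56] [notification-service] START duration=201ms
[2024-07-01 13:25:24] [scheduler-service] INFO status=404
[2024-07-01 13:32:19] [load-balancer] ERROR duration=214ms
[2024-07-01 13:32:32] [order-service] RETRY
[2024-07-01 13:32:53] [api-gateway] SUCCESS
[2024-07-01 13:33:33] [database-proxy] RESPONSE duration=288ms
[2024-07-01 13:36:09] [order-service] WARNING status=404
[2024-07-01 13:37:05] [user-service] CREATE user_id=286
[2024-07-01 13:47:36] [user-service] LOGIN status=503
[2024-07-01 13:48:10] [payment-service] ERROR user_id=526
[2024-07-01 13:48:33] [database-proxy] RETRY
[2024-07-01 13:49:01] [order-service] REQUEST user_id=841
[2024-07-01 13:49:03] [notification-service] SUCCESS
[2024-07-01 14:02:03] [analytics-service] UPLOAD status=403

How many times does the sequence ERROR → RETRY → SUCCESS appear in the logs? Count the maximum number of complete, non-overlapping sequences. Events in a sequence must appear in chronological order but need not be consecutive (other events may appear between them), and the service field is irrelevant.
4

To count sequences:

1. Look for pattern: ERROR → RETRY → SUCCESS
2. Greedily scan the log in chronological order, matching each sequence element in turn (ignoring service)
3. Each time the full pattern completes, increment the count and restart matching from the next event
4. Complete non-overlapping sequences found: 4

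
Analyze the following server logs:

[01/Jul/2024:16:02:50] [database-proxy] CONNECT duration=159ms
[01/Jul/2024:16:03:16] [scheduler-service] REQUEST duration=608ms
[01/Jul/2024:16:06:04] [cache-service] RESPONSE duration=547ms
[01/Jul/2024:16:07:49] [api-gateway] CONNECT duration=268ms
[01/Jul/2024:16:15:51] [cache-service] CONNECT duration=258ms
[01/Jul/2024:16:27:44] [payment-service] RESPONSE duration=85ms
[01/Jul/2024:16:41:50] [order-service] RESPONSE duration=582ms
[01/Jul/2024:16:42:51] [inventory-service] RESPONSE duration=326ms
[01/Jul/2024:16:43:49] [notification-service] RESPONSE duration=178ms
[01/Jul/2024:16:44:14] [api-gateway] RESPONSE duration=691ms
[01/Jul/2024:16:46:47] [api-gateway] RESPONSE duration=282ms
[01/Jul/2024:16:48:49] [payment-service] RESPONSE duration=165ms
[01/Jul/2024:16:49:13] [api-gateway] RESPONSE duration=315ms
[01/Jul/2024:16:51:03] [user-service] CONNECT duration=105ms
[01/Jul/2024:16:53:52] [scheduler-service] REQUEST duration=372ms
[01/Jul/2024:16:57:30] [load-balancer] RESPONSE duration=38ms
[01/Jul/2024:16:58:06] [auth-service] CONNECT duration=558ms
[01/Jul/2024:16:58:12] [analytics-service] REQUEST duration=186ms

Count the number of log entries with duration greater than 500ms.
5

To count timeouts:

1. Threshold: 500ms
2. Extract duration from each log entry
3. Count entries where duration > 500
4. Timeout count: 5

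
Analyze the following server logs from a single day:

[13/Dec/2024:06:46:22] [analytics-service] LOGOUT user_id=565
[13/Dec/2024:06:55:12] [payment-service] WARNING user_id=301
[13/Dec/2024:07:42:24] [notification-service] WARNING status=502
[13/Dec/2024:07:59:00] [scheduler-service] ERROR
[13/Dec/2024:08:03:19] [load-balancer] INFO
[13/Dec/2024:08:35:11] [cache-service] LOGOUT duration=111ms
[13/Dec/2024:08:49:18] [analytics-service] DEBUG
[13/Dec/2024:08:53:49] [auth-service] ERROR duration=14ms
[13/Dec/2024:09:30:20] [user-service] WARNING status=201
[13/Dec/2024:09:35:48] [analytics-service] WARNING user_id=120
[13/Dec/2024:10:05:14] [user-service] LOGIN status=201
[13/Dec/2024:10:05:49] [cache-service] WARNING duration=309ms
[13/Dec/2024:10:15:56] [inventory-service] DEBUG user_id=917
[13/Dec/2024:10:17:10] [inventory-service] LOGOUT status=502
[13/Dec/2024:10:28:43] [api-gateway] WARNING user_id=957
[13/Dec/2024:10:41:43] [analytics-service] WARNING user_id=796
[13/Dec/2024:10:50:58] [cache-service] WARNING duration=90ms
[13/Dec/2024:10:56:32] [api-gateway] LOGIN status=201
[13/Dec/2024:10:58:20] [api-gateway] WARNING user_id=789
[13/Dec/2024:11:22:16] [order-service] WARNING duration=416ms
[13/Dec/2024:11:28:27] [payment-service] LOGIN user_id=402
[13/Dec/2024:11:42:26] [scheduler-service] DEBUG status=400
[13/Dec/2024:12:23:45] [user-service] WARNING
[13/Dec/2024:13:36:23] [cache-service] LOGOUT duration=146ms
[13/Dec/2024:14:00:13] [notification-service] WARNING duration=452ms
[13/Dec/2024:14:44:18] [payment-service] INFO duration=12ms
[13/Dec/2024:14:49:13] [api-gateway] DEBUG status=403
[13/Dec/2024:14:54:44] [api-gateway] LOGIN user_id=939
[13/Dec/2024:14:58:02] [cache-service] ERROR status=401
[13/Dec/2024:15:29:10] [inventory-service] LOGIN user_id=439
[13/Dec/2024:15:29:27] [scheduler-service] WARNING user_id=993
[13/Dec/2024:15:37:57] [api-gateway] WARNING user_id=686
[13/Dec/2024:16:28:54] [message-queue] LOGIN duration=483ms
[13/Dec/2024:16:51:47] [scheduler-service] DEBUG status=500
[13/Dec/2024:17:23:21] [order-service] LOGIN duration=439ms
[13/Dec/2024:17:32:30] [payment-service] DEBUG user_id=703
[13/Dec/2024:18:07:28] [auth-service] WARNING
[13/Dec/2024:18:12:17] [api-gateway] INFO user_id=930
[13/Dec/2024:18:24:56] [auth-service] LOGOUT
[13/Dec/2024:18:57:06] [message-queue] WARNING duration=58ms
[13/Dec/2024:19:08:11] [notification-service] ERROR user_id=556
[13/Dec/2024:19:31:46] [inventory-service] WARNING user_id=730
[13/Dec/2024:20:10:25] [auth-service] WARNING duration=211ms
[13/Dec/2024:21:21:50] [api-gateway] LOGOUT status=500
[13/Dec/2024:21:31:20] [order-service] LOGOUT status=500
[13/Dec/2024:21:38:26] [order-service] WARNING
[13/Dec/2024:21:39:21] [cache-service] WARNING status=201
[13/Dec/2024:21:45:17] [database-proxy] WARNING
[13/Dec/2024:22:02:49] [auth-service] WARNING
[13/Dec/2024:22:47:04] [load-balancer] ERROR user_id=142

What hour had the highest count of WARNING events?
10

To find the peak hour:

1. Group all WARNING events by hour
2. Count events in each hour
3. Find hour with maximum count
4. Peak hour: 10 (with 5 events)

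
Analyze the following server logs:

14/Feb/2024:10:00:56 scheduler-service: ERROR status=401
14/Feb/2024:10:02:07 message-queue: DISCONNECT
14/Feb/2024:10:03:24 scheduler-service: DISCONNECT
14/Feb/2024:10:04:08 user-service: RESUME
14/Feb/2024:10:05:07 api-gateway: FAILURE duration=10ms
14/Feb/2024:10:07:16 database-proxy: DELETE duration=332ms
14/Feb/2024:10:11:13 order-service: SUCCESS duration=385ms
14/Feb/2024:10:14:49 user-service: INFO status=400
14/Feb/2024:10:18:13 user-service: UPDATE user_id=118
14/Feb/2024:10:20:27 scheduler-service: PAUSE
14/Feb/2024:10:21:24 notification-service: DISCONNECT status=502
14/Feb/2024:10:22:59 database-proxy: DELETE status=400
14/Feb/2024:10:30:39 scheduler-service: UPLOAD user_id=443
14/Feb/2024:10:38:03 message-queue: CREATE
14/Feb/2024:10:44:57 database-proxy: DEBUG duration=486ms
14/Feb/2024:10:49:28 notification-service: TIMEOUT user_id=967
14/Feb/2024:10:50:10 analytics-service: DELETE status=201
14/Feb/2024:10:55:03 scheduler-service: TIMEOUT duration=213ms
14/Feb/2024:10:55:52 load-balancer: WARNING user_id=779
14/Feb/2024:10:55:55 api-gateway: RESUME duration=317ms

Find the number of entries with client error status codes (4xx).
3

To find matching entries:

1. Pattern to match: client error status codes (4xx)
2. Scan each log entry for the pattern
3. Count matches: 3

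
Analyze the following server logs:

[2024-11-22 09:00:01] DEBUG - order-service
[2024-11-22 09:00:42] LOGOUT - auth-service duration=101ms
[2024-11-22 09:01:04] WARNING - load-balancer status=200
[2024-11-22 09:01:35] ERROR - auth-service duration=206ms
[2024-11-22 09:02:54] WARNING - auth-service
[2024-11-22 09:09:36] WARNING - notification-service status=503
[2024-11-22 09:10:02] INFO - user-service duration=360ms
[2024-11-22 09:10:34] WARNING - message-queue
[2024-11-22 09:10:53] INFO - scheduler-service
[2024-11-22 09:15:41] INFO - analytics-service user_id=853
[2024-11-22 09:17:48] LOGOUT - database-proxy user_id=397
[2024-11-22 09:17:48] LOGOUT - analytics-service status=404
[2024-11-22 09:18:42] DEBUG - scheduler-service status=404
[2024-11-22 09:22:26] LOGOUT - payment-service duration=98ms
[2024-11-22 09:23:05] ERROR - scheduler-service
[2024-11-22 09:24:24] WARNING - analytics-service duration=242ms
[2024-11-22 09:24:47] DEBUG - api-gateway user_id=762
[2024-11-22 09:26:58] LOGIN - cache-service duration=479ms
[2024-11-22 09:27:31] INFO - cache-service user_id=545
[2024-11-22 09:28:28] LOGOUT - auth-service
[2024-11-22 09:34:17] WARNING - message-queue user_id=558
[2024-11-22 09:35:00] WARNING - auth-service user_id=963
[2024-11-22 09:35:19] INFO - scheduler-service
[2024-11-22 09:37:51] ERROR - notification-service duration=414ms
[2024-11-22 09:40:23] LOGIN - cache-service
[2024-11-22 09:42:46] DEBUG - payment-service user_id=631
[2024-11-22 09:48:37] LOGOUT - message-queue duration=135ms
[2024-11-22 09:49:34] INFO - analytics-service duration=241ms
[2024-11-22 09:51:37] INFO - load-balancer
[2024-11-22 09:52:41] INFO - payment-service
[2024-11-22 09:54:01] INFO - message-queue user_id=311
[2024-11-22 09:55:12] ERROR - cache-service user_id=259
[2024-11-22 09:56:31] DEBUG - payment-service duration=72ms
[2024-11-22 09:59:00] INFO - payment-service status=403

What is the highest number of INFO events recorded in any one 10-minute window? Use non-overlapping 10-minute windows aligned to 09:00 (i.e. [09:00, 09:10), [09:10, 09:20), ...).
4

To find the burst window:

1. Divide the log period into non-overlapping 10-minute windows starting at 09:00
2. Count INFO events in each window
3. Find the window with maximum count
4. Maximum events in a window: 4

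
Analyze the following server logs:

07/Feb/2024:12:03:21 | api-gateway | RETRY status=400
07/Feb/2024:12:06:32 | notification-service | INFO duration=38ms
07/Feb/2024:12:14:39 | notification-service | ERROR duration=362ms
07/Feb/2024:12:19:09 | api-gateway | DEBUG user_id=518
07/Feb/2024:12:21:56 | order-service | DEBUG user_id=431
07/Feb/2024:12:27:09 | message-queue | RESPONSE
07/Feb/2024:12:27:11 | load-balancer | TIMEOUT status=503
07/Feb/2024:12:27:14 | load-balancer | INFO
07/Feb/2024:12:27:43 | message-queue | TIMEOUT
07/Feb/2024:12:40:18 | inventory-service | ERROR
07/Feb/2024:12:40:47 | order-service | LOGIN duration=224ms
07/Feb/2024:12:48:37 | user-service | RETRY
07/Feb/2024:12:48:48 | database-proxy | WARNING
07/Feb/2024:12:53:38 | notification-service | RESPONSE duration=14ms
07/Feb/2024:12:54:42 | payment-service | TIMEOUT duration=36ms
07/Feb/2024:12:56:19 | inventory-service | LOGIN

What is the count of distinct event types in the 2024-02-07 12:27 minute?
3

To count unique event types:

1. Filter events in the minute starting at 2024-02-07 12:27
2. Extract event types from matching entries
3. Count unique types: 3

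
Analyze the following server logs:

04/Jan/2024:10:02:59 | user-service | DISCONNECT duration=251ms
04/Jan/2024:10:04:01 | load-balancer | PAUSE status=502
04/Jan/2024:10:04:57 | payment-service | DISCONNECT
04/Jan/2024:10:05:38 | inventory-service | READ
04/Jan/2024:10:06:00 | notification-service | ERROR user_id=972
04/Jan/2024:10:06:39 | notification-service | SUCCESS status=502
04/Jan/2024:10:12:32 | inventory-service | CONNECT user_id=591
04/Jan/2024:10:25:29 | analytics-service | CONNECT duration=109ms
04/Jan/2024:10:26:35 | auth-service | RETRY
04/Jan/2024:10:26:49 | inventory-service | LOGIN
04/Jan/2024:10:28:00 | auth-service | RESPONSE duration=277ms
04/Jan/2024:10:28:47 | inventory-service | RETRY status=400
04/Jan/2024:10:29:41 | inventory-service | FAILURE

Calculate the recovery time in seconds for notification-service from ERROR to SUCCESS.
39

To calculate recovery time:

1. Find ERROR event for notification-service: 04/Jan/2024:10:06:00
2. Find next SUCCESS event for notification-service: 04/Jan/2024:10:06:39
3. Recovery time: 04/Jan/2024:10:06:39 - 04/Jan/2024:10:06:00 = 39 seconds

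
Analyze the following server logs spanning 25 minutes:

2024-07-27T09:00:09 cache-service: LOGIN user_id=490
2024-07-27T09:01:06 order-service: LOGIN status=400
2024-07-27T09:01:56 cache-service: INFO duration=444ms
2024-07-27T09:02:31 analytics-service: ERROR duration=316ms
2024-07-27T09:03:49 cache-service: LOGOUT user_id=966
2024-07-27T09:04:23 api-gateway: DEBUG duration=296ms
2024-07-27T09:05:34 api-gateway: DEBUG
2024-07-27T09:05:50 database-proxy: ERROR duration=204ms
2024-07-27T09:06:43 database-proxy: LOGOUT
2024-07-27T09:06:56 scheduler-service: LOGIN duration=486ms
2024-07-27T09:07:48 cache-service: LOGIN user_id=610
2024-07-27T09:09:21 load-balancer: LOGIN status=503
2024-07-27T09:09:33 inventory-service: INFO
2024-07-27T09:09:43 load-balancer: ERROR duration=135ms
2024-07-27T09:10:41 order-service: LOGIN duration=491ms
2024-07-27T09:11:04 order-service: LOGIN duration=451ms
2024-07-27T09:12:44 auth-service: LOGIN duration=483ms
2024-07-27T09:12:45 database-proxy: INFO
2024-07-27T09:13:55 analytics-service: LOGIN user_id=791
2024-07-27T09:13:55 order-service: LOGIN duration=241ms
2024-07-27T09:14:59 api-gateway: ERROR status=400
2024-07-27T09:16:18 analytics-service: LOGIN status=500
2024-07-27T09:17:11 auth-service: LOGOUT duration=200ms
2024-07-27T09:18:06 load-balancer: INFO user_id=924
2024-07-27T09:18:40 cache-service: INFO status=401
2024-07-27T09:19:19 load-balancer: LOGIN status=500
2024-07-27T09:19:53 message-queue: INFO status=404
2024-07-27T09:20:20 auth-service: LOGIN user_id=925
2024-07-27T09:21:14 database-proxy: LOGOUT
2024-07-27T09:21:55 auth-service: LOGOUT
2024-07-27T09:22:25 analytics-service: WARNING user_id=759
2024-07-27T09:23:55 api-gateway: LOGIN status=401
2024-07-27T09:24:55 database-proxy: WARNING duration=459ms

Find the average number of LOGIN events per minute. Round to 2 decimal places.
0.56

To calculate the rate:

1. Count total LOGIN events: 14
2. Total time period: 25 minutes
3. Rate = 14 / 25 = 0.56 events per minute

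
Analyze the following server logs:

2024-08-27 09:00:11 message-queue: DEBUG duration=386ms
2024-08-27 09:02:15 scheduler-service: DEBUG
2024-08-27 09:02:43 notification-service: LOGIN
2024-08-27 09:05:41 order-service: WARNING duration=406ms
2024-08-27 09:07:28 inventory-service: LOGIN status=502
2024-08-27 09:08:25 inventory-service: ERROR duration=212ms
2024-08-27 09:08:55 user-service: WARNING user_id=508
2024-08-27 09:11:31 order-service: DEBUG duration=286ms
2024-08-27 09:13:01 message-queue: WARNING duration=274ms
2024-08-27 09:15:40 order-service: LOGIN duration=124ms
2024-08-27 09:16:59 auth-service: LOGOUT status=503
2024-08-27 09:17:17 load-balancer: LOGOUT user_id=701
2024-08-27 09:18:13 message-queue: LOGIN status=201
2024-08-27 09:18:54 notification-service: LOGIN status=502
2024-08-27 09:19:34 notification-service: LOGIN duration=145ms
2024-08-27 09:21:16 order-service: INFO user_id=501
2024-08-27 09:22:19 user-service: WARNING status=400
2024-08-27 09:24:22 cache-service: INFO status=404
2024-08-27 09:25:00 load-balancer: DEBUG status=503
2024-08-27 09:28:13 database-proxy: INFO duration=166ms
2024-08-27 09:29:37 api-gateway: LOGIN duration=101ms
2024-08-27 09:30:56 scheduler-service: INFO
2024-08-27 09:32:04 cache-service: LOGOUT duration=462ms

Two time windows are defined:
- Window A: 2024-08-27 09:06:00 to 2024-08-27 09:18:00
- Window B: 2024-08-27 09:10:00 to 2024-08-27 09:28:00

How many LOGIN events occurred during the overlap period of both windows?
1

To find overlap events:

1. Window A: 2024-08-27 09:06:00 to 2024-08-27 09:18:00
2. Window B: 2024-08-27 09:10:00 to 2024-08-27 09:28:00
3. Overlap period: 2024-08-27 09:10:00 to 2024-08-27 09:18:00
4. Count LOGIN events in overlap: 1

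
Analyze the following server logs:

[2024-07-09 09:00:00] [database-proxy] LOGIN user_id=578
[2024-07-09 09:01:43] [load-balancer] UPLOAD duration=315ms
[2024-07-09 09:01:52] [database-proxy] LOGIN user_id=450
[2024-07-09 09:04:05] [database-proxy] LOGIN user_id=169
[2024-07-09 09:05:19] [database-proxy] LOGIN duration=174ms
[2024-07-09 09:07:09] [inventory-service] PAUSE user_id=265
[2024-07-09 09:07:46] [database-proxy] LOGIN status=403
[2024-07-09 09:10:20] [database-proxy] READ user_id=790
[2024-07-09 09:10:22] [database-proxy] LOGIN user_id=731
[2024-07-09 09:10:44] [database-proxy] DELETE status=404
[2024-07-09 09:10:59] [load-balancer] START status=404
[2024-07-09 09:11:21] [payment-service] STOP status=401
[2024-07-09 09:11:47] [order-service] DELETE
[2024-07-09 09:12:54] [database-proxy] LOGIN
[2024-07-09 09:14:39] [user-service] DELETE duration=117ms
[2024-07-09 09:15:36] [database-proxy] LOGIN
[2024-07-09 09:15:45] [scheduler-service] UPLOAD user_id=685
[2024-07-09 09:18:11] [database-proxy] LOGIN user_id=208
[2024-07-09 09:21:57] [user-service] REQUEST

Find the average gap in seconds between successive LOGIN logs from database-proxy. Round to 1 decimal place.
136.4

To calculate average interval:

1. Find all LOGIN events for database-proxy in order
2. Calculate time gaps between consecutive events
3. Compute mean of gaps: 1091 / 8 = 136.4 seconds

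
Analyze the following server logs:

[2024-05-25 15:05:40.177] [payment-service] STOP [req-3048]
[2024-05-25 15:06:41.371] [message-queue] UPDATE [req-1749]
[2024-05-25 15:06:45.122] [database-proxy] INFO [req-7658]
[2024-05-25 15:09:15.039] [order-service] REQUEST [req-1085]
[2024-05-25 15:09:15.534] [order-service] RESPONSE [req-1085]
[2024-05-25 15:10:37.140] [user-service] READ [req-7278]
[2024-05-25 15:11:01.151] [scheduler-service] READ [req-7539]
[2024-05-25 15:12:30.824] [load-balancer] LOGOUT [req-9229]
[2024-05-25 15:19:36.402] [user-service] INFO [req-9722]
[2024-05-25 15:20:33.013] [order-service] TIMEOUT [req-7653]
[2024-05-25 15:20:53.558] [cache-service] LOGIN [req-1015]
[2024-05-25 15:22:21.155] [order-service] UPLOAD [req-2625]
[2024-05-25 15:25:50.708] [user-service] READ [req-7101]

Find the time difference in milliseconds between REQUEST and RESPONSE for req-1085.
495

To calculate latency:

1. Find REQUEST with id req-1085: 2024-05-25 15:09:15.039
2. Find RESPONSE with id req-1085: 2024-05-25 15:09:15.534
3. Latency: 2024-05-25 15:09:15.534 - 2024-05-25 15:09:15.039 = 495ms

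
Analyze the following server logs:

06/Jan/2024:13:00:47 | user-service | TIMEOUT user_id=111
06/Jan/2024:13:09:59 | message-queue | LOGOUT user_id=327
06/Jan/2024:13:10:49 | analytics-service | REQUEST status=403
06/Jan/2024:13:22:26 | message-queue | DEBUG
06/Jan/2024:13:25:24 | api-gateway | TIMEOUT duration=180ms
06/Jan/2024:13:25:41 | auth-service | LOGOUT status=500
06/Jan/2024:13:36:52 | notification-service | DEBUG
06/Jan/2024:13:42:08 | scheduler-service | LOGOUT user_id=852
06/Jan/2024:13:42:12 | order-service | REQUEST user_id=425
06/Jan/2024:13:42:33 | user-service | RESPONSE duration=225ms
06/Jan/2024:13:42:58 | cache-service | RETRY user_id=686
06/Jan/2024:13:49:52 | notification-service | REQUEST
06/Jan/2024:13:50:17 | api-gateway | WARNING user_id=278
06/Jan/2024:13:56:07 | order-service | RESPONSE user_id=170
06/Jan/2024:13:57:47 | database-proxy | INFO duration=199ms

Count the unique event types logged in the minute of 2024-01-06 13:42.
4

To count unique event types:

1. Filter events in the minute starting at 2024-01-06 13:42
2. Extract event types from matching entries
3. Count unique types: 4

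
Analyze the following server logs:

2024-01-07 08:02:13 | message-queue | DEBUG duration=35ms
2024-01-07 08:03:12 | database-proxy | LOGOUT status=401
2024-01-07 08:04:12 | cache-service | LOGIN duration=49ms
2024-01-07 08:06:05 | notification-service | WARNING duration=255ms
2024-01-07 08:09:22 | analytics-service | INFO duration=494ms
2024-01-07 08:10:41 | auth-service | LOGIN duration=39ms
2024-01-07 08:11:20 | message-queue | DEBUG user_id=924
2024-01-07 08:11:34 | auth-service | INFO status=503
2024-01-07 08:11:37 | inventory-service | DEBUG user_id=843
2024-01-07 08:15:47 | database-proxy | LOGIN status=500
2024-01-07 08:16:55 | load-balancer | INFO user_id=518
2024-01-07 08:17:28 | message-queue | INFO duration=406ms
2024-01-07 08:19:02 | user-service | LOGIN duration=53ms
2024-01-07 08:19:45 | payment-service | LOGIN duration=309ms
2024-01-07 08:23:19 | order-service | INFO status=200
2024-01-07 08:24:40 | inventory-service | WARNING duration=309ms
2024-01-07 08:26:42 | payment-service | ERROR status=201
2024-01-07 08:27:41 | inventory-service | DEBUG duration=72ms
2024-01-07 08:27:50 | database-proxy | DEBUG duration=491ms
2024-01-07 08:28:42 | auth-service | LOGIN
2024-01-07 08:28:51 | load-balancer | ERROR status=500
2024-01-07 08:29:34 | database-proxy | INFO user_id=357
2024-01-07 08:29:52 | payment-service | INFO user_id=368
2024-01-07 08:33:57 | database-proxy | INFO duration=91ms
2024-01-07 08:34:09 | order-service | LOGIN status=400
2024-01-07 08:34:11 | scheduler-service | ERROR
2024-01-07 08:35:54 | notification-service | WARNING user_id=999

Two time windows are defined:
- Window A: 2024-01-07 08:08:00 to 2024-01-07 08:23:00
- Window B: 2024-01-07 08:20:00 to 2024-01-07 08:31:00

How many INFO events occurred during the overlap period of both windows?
0

To find overlap events:

1. Window A: 2024-01-07 08:08:00 to 2024-01-07 08:23:00
2. Window B: 2024-01-07 08:20:00 to 2024-01-07 08:31:00
3. Overlap period: 2024-01-07 08:20:00 to 2024-01-07 08:23:00
4. Count INFO events in overlap: 0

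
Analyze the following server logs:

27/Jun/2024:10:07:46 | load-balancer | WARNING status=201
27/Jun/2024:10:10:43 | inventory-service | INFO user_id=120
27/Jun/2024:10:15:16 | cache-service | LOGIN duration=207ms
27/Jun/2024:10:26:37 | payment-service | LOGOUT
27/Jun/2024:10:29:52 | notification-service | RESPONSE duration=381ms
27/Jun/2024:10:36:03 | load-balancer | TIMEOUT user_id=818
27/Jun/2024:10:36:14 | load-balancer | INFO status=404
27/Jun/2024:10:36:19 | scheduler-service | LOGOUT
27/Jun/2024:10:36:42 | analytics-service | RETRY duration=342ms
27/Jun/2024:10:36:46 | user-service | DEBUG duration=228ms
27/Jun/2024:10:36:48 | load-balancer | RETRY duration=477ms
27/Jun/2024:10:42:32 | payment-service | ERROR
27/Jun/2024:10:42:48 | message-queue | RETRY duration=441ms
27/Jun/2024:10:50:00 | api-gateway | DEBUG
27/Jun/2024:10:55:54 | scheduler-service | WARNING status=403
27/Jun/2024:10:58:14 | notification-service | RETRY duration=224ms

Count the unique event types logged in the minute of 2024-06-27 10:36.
5

To count unique event types:

1. Filter events in the minute starting at 2024-06-27 10:36
2. Extract event types from matching entries
3. Count unique types: 5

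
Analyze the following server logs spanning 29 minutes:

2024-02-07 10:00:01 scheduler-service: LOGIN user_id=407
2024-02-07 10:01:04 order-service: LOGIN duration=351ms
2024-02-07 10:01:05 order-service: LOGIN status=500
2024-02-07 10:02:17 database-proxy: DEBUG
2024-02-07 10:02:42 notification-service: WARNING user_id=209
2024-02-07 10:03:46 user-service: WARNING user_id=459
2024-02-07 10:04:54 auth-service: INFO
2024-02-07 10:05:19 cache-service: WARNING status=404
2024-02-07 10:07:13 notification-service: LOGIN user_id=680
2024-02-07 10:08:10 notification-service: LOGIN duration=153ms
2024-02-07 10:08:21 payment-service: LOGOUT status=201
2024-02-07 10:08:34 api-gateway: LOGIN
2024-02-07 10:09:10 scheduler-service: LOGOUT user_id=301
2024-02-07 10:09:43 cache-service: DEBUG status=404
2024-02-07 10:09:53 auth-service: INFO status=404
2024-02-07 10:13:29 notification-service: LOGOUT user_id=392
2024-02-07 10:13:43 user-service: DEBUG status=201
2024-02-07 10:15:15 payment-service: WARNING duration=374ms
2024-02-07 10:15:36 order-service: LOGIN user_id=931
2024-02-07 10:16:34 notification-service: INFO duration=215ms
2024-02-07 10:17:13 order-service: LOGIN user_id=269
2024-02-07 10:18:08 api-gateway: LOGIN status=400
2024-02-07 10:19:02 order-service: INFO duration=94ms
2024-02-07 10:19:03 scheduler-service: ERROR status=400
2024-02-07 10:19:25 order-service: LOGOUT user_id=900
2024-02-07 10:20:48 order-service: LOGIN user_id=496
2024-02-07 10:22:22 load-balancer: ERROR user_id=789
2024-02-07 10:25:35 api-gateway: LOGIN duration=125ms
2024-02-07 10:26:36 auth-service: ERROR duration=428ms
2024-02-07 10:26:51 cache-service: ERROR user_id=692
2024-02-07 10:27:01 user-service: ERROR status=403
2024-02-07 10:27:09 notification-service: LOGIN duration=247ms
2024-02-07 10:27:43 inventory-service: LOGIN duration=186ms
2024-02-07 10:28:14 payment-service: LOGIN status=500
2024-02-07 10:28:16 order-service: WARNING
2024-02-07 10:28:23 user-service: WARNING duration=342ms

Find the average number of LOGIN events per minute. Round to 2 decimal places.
0.48

To calculate the rate:

1. Count total LOGIN events: 14
2. Total time period: 29 minutes
3. Rate = 14 / 29 = 0.48 events per minute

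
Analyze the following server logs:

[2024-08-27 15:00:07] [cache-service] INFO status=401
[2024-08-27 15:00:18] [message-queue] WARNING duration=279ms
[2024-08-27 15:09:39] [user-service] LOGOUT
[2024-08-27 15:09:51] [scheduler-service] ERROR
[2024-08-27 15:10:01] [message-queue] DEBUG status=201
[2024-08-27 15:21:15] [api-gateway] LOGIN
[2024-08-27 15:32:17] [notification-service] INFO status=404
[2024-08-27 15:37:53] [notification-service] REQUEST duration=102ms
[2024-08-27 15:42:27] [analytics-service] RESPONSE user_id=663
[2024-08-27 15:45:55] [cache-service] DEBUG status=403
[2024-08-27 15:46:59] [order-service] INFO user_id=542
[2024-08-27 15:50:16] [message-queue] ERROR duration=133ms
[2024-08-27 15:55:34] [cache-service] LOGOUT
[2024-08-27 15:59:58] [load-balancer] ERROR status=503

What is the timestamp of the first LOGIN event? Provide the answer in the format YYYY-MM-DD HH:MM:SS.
2024-08-27 15:21:15

To find the first event:

1. Filter for all LOGIN events
2. Sort by timestamp
3. Select the first one
4. Timestamp: 2024-08-27 15:21:15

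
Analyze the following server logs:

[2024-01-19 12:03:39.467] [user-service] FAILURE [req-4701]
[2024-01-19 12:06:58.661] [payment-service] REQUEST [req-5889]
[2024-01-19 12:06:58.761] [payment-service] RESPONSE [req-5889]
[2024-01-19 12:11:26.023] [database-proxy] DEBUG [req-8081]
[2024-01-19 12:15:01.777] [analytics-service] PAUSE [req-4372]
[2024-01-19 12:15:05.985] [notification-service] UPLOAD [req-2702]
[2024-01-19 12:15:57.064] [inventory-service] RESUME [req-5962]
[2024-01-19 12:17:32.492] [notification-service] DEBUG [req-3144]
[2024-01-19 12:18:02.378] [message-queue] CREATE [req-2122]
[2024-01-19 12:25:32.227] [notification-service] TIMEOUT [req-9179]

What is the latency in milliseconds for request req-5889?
100

To calculate latency:

1. Find REQUEST with id req-5889: 2024-01-19 12:06:58.661
2. Find RESPONSE with id req-5889: 2024-01-19 12:06:58.761
3. Latency: 2024-01-19 12:06:58.761 - 2024-01-19 12:06:58.661 = 100ms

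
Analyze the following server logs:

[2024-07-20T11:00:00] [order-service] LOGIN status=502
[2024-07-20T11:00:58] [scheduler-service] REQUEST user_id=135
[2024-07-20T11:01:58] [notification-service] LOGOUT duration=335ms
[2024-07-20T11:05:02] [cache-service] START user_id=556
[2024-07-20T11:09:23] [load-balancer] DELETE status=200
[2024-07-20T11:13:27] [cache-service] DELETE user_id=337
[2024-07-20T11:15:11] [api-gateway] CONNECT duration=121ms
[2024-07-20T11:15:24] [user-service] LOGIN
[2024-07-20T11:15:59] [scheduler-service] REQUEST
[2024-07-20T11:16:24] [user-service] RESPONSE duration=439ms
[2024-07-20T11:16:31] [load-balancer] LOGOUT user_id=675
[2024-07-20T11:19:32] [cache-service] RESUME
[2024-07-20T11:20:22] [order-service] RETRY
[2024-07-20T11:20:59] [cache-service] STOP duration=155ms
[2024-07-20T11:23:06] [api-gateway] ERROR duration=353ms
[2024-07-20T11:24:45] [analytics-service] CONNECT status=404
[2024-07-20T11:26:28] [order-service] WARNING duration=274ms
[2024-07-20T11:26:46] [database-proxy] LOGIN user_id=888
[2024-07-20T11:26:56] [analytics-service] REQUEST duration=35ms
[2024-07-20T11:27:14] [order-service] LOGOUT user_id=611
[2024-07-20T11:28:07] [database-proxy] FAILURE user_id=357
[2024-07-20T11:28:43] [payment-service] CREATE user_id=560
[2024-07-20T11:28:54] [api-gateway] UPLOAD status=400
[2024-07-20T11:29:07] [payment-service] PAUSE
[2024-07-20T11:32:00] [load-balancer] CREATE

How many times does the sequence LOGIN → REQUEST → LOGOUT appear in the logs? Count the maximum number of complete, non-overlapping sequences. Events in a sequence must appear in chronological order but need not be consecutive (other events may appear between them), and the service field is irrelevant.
3

To count sequences:

1. Look for pattern: LOGIN → REQUEST → LOGOUT
2. Greedily scan the log in chronological order, matching each sequence element in turn (ignoring service)
3. Each time the full pattern completes, increment the count and restart matching from the next event
4. Complete non-overlapping sequences found: 3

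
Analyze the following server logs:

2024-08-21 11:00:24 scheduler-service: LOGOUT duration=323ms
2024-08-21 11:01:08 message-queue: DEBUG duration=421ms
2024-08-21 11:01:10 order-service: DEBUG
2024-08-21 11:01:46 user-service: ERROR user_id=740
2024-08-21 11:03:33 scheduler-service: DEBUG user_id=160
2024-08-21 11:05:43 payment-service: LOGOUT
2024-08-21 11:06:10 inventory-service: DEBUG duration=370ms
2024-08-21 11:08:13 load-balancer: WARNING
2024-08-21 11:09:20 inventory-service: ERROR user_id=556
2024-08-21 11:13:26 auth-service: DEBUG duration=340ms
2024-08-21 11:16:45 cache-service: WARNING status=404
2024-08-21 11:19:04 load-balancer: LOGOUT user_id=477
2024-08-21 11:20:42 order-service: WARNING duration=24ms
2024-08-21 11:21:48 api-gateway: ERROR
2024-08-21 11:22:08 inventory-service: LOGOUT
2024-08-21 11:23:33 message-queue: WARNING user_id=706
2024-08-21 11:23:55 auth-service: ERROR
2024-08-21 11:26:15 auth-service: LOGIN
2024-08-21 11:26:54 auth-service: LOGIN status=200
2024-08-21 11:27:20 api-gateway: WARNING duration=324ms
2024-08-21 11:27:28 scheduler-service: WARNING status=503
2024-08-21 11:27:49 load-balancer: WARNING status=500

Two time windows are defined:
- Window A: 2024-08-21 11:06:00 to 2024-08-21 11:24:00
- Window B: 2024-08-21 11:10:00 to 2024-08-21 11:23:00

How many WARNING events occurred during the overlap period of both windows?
2

To find overlap events:

1. Window A: 2024-08-21 11:06:00 to 2024-08-21 11:24:00
2. Window B: 2024-08-21 11:10:00 to 2024-08-21 11:23:00
3. Overlap period: 2024-08-21 11:10:00 to 2024-08-21 11:23:00
4. Count WARNING events in overlap: 2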